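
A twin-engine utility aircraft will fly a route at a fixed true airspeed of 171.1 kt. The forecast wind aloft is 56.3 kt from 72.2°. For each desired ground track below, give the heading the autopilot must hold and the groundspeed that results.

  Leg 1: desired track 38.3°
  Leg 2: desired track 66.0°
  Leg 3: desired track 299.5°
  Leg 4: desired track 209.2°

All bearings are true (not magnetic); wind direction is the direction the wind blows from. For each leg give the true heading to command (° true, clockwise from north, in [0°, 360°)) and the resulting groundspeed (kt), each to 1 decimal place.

Leg 1: heading=48.9°, groundspeed=121.5 kt
Leg 2: heading=68.0°, groundspeed=115.0 kt
Leg 3: heading=313.5°, groundspeed=204.2 kt
Leg 4: heading=196.2°, groundspeed=207.9 kt

Leg 1: desired track 38.3°; wind correction +10.6° → command heading 48.9°, groundspeed 121.5 kt
Leg 2: desired track 66.0°; wind correction +2.0° → command heading 68.0°, groundspeed 115.0 kt
Leg 3: desired track 299.5°; wind correction +14.0° → command heading 313.5°, groundspeed 204.2 kt
Leg 4: desired track 209.2°; wind correction -13.0° → command heading 196.2°, groundspeed 207.9 kt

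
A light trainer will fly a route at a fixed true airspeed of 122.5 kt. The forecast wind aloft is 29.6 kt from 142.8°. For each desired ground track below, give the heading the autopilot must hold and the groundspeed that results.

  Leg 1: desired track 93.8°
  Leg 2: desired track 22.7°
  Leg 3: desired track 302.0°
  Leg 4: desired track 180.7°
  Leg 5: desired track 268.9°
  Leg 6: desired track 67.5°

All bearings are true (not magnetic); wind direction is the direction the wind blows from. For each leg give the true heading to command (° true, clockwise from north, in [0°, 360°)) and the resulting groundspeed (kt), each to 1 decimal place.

Leg 1: desired track 93.8°; wind correction +10.5° → command heading 104.3°, groundspeed 101.0 kt
Leg 2: desired track 22.7°; wind correction +12.1° → command heading 34.8°, groundspeed 134.6 kt
Leg 3: desired track 302.0°; wind correction -4.9° → command heading 297.1°, groundspeed 149.7 kt
Leg 4: desired track 180.7°; wind correction -8.5° → command heading 172.2°, groundspeed 97.8 kt
Leg 5: desired track 268.9°; wind correction -11.3° → command heading 257.6°, groundspeed 137.6 kt
Leg 6: desired track 67.5°; wind correction +13.5° → command heading 81.0°, groundspeed 111.6 kt

Leg 1: heading=104.3°, groundspeed=101.0 kt
Leg 2: heading=34.8°, groundspeed=134.6 kt
Leg 3: heading=297.1°, groundspeed=149.7 kt
Leg 4: heading=172.2°, groundspeed=97.8 kt
Leg 5: heading=257.6°, groundspeed=137.6 kt
Leg 6: heading=81.0°, groundspeed=111.6 kt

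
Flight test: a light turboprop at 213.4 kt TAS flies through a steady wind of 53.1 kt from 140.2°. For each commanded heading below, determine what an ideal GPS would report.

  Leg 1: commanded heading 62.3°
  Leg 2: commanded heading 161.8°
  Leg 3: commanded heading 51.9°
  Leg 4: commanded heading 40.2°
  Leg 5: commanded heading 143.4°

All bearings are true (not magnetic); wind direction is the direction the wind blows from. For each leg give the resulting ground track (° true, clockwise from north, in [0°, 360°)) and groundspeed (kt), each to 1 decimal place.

Leg 1: heading 62.3°; drift -14.4° → track 47.9°, groundspeed 208.8 kt
Leg 2: heading 161.8°; drift +6.8° → track 168.6°, groundspeed 165.2 kt
Leg 3: heading 51.9°; drift -14.1° → track 37.8°, groundspeed 218.4 kt
Leg 4: heading 40.2°; drift -13.2° → track 27.0°, groundspeed 228.7 kt
Leg 5: heading 143.4°; drift +1.1° → track 144.5°, groundspeed 160.4 kt

Leg 1: track=47.9°, groundspeed=208.8 kt
Leg 2: track=168.6°, groundspeed=165.2 kt
Leg 3: track=37.8°, groundspeed=218.4 kt
Leg 4: track=27.0°, groundspeed=228.7 kt
Leg 5: track=144.5°, groundspeed=160.4 kt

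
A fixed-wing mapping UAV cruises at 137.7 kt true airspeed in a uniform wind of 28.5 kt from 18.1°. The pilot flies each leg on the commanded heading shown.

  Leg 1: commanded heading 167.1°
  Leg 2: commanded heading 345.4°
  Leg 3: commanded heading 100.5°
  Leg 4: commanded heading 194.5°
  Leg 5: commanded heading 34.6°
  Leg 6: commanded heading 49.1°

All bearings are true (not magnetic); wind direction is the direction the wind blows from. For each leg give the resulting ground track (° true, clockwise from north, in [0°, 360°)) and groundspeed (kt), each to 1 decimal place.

Leg 1: track=172.3°, groundspeed=162.8 kt
Leg 2: track=337.7°, groundspeed=114.8 kt
Leg 3: track=112.4°, groundspeed=136.9 kt
Leg 4: track=195.1°, groundspeed=166.2 kt
Leg 5: track=38.8°, groundspeed=110.7 kt
Leg 6: track=56.5°, groundspeed=114.2 kt

Leg 1: heading 167.1°; drift +5.2° → track 172.3°, groundspeed 162.8 kt
Leg 2: heading 345.4°; drift -7.7° → track 337.7°, groundspeed 114.8 kt
Leg 3: heading 100.5°; drift +11.9° → track 112.4°, groundspeed 136.9 kt
Leg 4: heading 194.5°; drift +0.6° → track 195.1°, groundspeed 166.2 kt
Leg 5: heading 34.6°; drift +4.2° → track 38.8°, groundspeed 110.7 kt
Leg 6: heading 49.1°; drift +7.4° → track 56.5°, groundspeed 114.2 kt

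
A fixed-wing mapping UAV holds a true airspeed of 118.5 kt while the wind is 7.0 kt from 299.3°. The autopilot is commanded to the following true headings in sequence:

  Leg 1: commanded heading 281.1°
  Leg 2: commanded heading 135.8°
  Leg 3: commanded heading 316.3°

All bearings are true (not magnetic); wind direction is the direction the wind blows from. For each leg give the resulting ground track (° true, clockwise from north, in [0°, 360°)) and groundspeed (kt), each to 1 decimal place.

Leg 1: heading 281.1°; drift -1.1° → track 280.0°, groundspeed 111.9 kt
Leg 2: heading 135.8°; drift -0.9° → track 134.9°, groundspeed 125.2 kt
Leg 3: heading 316.3°; drift +1.0° → track 317.3°, groundspeed 111.8 kt

Leg 1: track=280.0°, groundspeed=111.9 kt
Leg 2: track=134.9°, groundspeed=125.2 kt
Leg 3: track=317.3°, groundspeed=111.8 kt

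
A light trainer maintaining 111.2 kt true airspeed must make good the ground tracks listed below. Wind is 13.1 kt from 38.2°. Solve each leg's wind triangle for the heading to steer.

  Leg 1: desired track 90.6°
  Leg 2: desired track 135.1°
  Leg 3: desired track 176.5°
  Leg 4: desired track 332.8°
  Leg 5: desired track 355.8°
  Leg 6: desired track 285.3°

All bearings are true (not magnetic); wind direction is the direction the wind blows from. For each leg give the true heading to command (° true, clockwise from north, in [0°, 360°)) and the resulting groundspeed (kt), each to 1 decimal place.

Leg 1: heading=85.2°, groundspeed=102.7 kt
Leg 2: heading=128.4°, groundspeed=112.0 kt
Leg 3: heading=172.0°, groundspeed=120.6 kt
Leg 4: heading=338.9°, groundspeed=105.1 kt
Leg 5: heading=0.4°, groundspeed=101.2 kt
Leg 6: heading=291.5°, groundspeed=115.6 kt

Leg 1: desired track 90.6°; wind correction -5.4° → command heading 85.2°, groundspeed 102.7 kt
Leg 2: desired track 135.1°; wind correction -6.7° → command heading 128.4°, groundspeed 112.0 kt
Leg 3: desired track 176.5°; wind correction -4.5° → command heading 172.0°, groundspeed 120.6 kt
Leg 4: desired track 332.8°; wind correction +6.1° → command heading 338.9°, groundspeed 105.1 kt
Leg 5: desired track 355.8°; wind correction +4.6° → command heading 0.4°, groundspeed 101.2 kt
Leg 6: desired track 285.3°; wind correction +6.2° → command heading 291.5°, groundspeed 115.6 kt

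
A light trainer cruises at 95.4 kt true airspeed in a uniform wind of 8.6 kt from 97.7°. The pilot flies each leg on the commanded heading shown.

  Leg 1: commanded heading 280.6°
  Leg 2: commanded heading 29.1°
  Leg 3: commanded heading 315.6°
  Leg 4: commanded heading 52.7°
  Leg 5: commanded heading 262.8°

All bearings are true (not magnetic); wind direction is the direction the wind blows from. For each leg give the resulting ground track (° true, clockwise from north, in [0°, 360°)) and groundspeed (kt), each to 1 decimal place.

Leg 1: heading 280.6°; drift -0.2° → track 280.4°, groundspeed 104.0 kt
Leg 2: heading 29.1°; drift -5.0° → track 24.1°, groundspeed 92.6 kt
Leg 3: heading 315.6°; drift -3.0° → track 312.6°, groundspeed 102.3 kt
Leg 4: heading 52.7°; drift -3.9° → track 48.8°, groundspeed 89.5 kt
Leg 5: heading 262.8°; drift +1.2° → track 264.0°, groundspeed 103.7 kt

Leg 1: track=280.4°, groundspeed=104.0 kt
Leg 2: track=24.1°, groundspeed=92.6 kt
Leg 3: track=312.6°, groundspeed=102.3 kt
Leg 4: track=48.8°, groundspeed=89.5 kt
Leg 5: track=264.0°, groundspeed=103.7 kt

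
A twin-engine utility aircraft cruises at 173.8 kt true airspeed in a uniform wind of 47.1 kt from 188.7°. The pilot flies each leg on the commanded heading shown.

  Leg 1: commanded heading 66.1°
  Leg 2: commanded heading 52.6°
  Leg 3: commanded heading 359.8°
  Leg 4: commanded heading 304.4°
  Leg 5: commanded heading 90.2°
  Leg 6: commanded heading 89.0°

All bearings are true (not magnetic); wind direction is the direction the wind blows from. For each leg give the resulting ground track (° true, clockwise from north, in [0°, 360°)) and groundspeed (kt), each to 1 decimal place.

Leg 1: track=54.8°, groundspeed=203.1 kt
Leg 2: track=43.7°, groundspeed=210.3 kt
Leg 3: track=1.7°, groundspeed=220.5 kt
Leg 4: track=316.7°, groundspeed=198.8 kt
Leg 5: track=75.7°, groundspeed=186.7 kt
Leg 6: track=74.7°, groundspeed=187.6 kt

Leg 1: heading 66.1°; drift -11.3° → track 54.8°, groundspeed 203.1 kt
Leg 2: heading 52.6°; drift -8.9° → track 43.7°, groundspeed 210.3 kt
Leg 3: heading 359.8°; drift +1.9° → track 1.7°, groundspeed 220.5 kt
Leg 4: heading 304.4°; drift +12.3° → track 316.7°, groundspeed 198.8 kt
Leg 5: heading 90.2°; drift -14.5° → track 75.7°, groundspeed 186.7 kt
Leg 6: heading 89.0°; drift -14.3° → track 74.7°, groundspeed 187.6 kt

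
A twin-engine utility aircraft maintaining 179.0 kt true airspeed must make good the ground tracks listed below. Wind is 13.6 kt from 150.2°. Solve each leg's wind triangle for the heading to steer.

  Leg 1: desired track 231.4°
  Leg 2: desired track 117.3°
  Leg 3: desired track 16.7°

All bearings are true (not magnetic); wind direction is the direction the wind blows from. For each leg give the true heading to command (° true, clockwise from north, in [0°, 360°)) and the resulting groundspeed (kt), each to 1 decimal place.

Leg 1: desired track 231.4°; wind correction -4.3° → command heading 227.1°, groundspeed 176.4 kt
Leg 2: desired track 117.3°; wind correction +2.4° → command heading 119.7°, groundspeed 167.4 kt
Leg 3: desired track 16.7°; wind correction +3.2° → command heading 19.9°, groundspeed 188.1 kt

Leg 1: heading=227.1°, groundspeed=176.4 kt
Leg 2: heading=119.7°, groundspeed=167.4 kt
Leg 3: heading=19.9°, groundspeed=188.1 kt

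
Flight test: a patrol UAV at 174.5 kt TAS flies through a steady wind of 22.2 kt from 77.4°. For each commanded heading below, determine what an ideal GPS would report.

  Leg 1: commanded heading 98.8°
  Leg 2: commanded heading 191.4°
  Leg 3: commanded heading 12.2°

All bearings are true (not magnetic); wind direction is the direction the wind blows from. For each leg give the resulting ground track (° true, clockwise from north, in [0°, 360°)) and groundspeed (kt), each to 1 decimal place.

Leg 1: heading 98.8°; drift +3.0° → track 101.8°, groundspeed 154.0 kt
Leg 2: heading 191.4°; drift +6.3° → track 197.7°, groundspeed 184.6 kt
Leg 3: heading 12.2°; drift -7.0° → track 5.2°, groundspeed 166.4 kt

Leg 1: track=101.8°, groundspeed=154.0 kt
Leg 2: track=197.7°, groundspeed=184.6 kt
Leg 3: track=5.2°, groundspeed=166.4 kt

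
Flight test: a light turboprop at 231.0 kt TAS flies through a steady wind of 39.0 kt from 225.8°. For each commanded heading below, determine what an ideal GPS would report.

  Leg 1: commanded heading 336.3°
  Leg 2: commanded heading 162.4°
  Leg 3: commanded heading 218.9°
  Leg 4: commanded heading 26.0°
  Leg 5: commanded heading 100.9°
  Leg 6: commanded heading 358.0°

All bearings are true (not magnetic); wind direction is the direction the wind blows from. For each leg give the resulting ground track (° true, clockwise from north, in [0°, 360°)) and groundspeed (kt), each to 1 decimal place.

Leg 1: track=344.8°, groundspeed=247.4 kt
Leg 2: track=153.1°, groundspeed=216.4 kt
Leg 3: track=217.5°, groundspeed=192.3 kt
Leg 4: track=28.8°, groundspeed=268.0 kt
Leg 5: track=93.7°, groundspeed=255.3 kt
Leg 6: track=4.4°, groundspeed=258.8 kt

Leg 1: heading 336.3°; drift +8.5° → track 344.8°, groundspeed 247.4 kt
Leg 2: heading 162.4°; drift -9.3° → track 153.1°, groundspeed 216.4 kt
Leg 3: heading 218.9°; drift -1.4° → track 217.5°, groundspeed 192.3 kt
Leg 4: heading 26.0°; drift +2.8° → track 28.8°, groundspeed 268.0 kt
Leg 5: heading 100.9°; drift -7.2° → track 93.7°, groundspeed 255.3 kt
Leg 6: heading 358.0°; drift +6.4° → track 4.4°, groundspeed 258.8 kt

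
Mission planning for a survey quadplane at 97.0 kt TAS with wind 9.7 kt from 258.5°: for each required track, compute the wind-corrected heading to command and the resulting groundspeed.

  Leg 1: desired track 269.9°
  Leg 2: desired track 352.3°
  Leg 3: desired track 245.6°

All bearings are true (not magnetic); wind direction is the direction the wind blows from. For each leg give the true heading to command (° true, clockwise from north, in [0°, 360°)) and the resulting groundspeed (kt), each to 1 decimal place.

Leg 1: desired track 269.9°; wind correction -1.1° → command heading 268.8°, groundspeed 87.5 kt
Leg 2: desired track 352.3°; wind correction -5.7° → command heading 346.6°, groundspeed 97.2 kt
Leg 3: desired track 245.6°; wind correction +1.3° → command heading 246.9°, groundspeed 87.5 kt

Leg 1: heading=268.8°, groundspeed=87.5 kt
Leg 2: heading=346.6°, groundspeed=97.2 kt
Leg 3: heading=246.9°, groundspeed=87.5 kt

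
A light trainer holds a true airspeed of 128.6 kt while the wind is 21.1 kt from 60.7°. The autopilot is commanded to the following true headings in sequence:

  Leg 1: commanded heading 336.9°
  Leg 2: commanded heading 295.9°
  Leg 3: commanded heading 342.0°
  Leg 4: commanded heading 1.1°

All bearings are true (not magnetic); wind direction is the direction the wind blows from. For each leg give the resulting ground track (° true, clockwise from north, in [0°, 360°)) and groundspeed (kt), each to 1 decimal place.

Leg 1: heading 336.9°; drift -9.4° → track 327.5°, groundspeed 128.1 kt
Leg 2: heading 295.9°; drift -7.0° → track 288.9°, groundspeed 141.7 kt
Leg 3: heading 342.0°; drift -9.4° → track 332.6°, groundspeed 126.2 kt
Leg 4: heading 1.1°; drift -8.8° → track 352.3°, groundspeed 119.3 kt

Leg 1: track=327.5°, groundspeed=128.1 kt
Leg 2: track=288.9°, groundspeed=141.7 kt
Leg 3: track=332.6°, groundspeed=126.2 kt
Leg 4: track=352.3°, groundspeed=119.3 kt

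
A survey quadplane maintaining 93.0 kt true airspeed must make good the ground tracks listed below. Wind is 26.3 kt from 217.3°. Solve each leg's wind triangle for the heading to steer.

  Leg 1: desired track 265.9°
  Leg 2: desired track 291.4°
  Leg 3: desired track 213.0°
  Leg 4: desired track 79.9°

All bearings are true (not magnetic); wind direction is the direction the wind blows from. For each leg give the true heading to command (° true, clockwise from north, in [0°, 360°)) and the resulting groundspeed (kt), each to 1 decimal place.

Leg 1: desired track 265.9°; wind correction -12.2° → command heading 253.7°, groundspeed 73.5 kt
Leg 2: desired track 291.4°; wind correction -15.8° → command heading 275.6°, groundspeed 82.3 kt
Leg 3: desired track 213.0°; wind correction +1.2° → command heading 214.2°, groundspeed 66.8 kt
Leg 4: desired track 79.9°; wind correction +11.0° → command heading 90.9°, groundspeed 110.6 kt

Leg 1: heading=253.7°, groundspeed=73.5 kt
Leg 2: heading=275.6°, groundspeed=82.3 kt
Leg 3: heading=214.2°, groundspeed=66.8 kt
Leg 4: heading=90.9°, groundspeed=110.6 kt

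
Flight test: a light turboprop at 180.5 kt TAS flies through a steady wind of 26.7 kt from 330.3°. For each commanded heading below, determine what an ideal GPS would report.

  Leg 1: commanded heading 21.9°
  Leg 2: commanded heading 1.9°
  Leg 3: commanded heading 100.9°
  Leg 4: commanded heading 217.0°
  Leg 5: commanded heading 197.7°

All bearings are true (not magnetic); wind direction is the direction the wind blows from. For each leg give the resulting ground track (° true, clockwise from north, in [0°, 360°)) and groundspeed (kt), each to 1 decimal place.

Leg 1: heading 21.9°; drift +7.3° → track 29.2°, groundspeed 165.2 kt
Leg 2: heading 1.9°; drift +5.1° → track 7.0°, groundspeed 158.4 kt
Leg 3: heading 100.9°; drift +5.8° → track 106.7°, groundspeed 198.9 kt
Leg 4: heading 217.0°; drift -7.3° → track 209.7°, groundspeed 192.6 kt
Leg 5: heading 197.7°; drift -5.7° → track 192.0°, groundspeed 199.5 kt

Leg 1: track=29.2°, groundspeed=165.2 kt
Leg 2: track=7.0°, groundspeed=158.4 kt
Leg 3: track=106.7°, groundspeed=198.9 kt
Leg 4: track=209.7°, groundspeed=192.6 kt
Leg 5: track=192.0°, groundspeed=199.5 kt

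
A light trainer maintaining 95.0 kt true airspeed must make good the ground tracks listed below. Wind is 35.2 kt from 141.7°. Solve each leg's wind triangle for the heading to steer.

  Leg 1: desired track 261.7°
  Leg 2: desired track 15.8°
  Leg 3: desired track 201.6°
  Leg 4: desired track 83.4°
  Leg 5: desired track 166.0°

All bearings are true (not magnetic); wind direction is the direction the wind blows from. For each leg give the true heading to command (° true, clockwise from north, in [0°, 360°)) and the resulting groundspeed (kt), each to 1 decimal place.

Leg 1: heading=243.0°, groundspeed=107.6 kt
Leg 2: heading=33.3°, groundspeed=111.3 kt
Leg 3: heading=182.9°, groundspeed=72.3 kt
Leg 4: heading=101.8°, groundspeed=71.7 kt
Leg 5: heading=157.2°, groundspeed=61.8 kt

Leg 1: desired track 261.7°; wind correction -18.7° → command heading 243.0°, groundspeed 107.6 kt
Leg 2: desired track 15.8°; wind correction +17.5° → command heading 33.3°, groundspeed 111.3 kt
Leg 3: desired track 201.6°; wind correction -18.7° → command heading 182.9°, groundspeed 72.3 kt
Leg 4: desired track 83.4°; wind correction +18.4° → command heading 101.8°, groundspeed 71.7 kt
Leg 5: desired track 166.0°; wind correction -8.8° → command heading 157.2°, groundspeed 61.8 kt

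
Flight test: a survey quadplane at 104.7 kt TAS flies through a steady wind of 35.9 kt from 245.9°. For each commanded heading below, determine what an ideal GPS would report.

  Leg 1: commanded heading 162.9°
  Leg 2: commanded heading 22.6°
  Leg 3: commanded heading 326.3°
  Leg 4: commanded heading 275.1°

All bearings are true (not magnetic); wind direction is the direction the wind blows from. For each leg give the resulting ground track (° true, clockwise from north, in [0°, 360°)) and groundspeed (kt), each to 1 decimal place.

Leg 1: heading 162.9°; drift -19.6° → track 143.3°, groundspeed 106.5 kt
Leg 2: heading 22.6°; drift +10.7° → track 33.3°, groundspeed 133.1 kt
Leg 3: heading 326.3°; drift +19.7° → track 346.0°, groundspeed 104.9 kt
Leg 4: heading 275.1°; drift +13.4° → track 288.5°, groundspeed 75.4 kt

Leg 1: track=143.3°, groundspeed=106.5 kt
Leg 2: track=33.3°, groundspeed=133.1 kt
Leg 3: track=346.0°, groundspeed=104.9 kt
Leg 4: track=288.5°, groundspeed=75.4 kt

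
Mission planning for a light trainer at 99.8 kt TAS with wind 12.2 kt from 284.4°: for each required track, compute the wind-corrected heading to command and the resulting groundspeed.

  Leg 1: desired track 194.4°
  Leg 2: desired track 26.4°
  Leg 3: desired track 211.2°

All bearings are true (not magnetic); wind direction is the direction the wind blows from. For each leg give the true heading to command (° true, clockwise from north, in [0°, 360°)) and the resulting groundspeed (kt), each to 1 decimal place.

Leg 1: desired track 194.4°; wind correction +7.0° → command heading 201.4°, groundspeed 99.1 kt
Leg 2: desired track 26.4°; wind correction -6.9° → command heading 19.5°, groundspeed 101.6 kt
Leg 3: desired track 211.2°; wind correction +6.7° → command heading 217.9°, groundspeed 95.6 kt

Leg 1: heading=201.4°, groundspeed=99.1 kt
Leg 2: heading=19.5°, groundspeed=101.6 kt
Leg 3: heading=217.9°, groundspeed=95.6 kt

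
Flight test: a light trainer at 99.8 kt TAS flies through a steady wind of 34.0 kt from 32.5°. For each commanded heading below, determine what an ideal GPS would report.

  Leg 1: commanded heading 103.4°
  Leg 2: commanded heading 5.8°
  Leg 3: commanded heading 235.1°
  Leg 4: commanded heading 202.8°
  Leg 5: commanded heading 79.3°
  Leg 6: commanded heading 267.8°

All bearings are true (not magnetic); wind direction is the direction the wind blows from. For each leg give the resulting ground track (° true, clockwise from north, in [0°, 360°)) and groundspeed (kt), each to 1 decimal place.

Leg 1: heading 103.4°; drift +19.9° → track 123.3°, groundspeed 94.3 kt
Leg 2: heading 5.8°; drift -12.4° → track 353.4°, groundspeed 71.1 kt
Leg 3: heading 235.1°; drift -5.7° → track 229.4°, groundspeed 131.8 kt
Leg 4: heading 202.8°; drift +2.5° → track 205.3°, groundspeed 133.4 kt
Leg 5: heading 79.3°; drift +17.9° → track 97.2°, groundspeed 80.4 kt
Leg 6: heading 267.8°; drift -13.2° → track 254.6°, groundspeed 122.4 kt

Leg 1: track=123.3°, groundspeed=94.3 kt
Leg 2: track=353.4°, groundspeed=71.1 kt
Leg 3: track=229.4°, groundspeed=131.8 kt
Leg 4: track=205.3°, groundspeed=133.4 kt
Leg 5: track=97.2°, groundspeed=80.4 kt
Leg 6: track=254.6°, groundspeed=122.4 kt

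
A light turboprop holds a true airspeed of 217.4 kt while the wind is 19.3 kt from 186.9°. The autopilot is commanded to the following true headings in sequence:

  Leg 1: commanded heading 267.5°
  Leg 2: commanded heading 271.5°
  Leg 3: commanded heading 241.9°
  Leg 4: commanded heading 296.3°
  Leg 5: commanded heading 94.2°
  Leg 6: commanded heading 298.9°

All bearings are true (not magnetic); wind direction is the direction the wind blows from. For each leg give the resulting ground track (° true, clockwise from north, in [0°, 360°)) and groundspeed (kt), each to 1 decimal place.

Leg 1: heading 267.5°; drift +5.1° → track 272.6°, groundspeed 215.1 kt
Leg 2: heading 271.5°; drift +5.1° → track 276.6°, groundspeed 216.4 kt
Leg 3: heading 241.9°; drift +4.4° → track 246.3°, groundspeed 206.9 kt
Leg 4: heading 296.3°; drift +4.7° → track 301.0°, groundspeed 224.5 kt
Leg 5: heading 94.2°; drift -5.0° → track 89.2°, groundspeed 219.2 kt
Leg 6: heading 298.9°; drift +4.6° → track 303.5°, groundspeed 225.3 kt

Leg 1: track=272.6°, groundspeed=215.1 kt
Leg 2: track=276.6°, groundspeed=216.4 kt
Leg 3: track=246.3°, groundspeed=206.9 kt
Leg 4: track=301.0°, groundspeed=224.5 kt
Leg 5: track=89.2°, groundspeed=219.2 kt
Leg 6: track=303.5°, groundspeed=225.3 kt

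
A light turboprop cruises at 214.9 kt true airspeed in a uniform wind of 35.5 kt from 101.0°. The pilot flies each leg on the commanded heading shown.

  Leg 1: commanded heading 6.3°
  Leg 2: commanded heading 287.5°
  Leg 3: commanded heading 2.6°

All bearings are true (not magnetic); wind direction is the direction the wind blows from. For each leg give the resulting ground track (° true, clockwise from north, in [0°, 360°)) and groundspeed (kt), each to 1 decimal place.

Leg 1: track=357.1°, groundspeed=220.7 kt
Leg 2: track=286.6°, groundspeed=250.2 kt
Leg 3: track=353.5°, groundspeed=222.9 kt

Leg 1: heading 6.3°; drift -9.2° → track 357.1°, groundspeed 220.7 kt
Leg 2: heading 287.5°; drift -0.9° → track 286.6°, groundspeed 250.2 kt
Leg 3: heading 2.6°; drift -9.1° → track 353.5°, groundspeed 222.9 kt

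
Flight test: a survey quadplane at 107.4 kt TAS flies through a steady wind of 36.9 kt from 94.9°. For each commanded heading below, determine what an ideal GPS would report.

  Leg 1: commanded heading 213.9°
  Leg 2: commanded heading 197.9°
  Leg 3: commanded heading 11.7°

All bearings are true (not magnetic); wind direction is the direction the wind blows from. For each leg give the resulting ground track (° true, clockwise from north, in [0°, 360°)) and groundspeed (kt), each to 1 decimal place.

Leg 1: heading 213.9°; drift +14.4° → track 228.3°, groundspeed 129.4 kt
Leg 2: heading 197.9°; drift +17.3° → track 215.2°, groundspeed 121.2 kt
Leg 3: heading 11.7°; drift -19.6° → track 352.1°, groundspeed 109.4 kt

Leg 1: track=228.3°, groundspeed=129.4 kt
Leg 2: track=215.2°, groundspeed=121.2 kt
Leg 3: track=352.1°, groundspeed=109.4 kt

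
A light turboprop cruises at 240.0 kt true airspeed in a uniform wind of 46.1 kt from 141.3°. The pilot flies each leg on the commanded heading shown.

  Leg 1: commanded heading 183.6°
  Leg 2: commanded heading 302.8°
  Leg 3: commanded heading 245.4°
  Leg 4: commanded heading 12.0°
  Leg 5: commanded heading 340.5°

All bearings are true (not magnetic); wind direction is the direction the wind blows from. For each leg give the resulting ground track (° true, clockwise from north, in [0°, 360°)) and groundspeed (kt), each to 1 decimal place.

Leg 1: heading 183.6°; drift +8.6° → track 192.2°, groundspeed 208.2 kt
Leg 2: heading 302.8°; drift +3.0° → track 305.8°, groundspeed 284.1 kt
Leg 3: heading 245.4°; drift +10.1° → track 255.5°, groundspeed 255.2 kt
Leg 4: heading 12.0°; drift -7.5° → track 4.5°, groundspeed 271.6 kt
Leg 5: heading 340.5°; drift -3.1° → track 337.4°, groundspeed 283.9 kt

Leg 1: track=192.2°, groundspeed=208.2 kt
Leg 2: track=305.8°, groundspeed=284.1 kt
Leg 3: track=255.5°, groundspeed=255.2 kt
Leg 4: track=4.5°, groundspeed=271.6 kt
Leg 5: track=337.4°, groundspeed=283.9 kt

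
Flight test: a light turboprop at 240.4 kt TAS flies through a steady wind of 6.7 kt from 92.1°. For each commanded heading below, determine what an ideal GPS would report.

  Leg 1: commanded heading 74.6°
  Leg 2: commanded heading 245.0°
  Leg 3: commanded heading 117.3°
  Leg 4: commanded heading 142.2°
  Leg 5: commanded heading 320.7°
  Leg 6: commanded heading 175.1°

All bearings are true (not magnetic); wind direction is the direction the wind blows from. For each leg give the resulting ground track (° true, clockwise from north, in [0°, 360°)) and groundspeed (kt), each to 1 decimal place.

Leg 1: heading 74.6°; drift -0.5° → track 74.1°, groundspeed 234.0 kt
Leg 2: heading 245.0°; drift +0.7° → track 245.7°, groundspeed 246.4 kt
Leg 3: heading 117.3°; drift +0.7° → track 118.0°, groundspeed 234.4 kt
Leg 4: heading 142.2°; drift +1.2° → track 143.4°, groundspeed 236.2 kt
Leg 5: heading 320.7°; drift -1.2° → track 319.5°, groundspeed 244.9 kt
Leg 6: heading 175.1°; drift +1.6° → track 176.7°, groundspeed 239.7 kt

Leg 1: track=74.1°, groundspeed=234.0 kt
Leg 2: track=245.7°, groundspeed=246.4 kt
Leg 3: track=118.0°, groundspeed=234.4 kt
Leg 4: track=143.4°, groundspeed=236.2 kt
Leg 5: track=319.5°, groundspeed=244.9 kt
Leg 6: track=176.7°, groundspeed=239.7 kt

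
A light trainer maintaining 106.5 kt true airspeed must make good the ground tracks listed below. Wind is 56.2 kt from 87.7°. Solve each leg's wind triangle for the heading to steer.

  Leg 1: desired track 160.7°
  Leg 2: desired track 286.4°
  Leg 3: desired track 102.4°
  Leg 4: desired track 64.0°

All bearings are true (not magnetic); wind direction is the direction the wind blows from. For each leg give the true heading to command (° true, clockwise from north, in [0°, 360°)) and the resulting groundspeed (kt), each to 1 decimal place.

Leg 1: heading=130.4°, groundspeed=75.5 kt
Leg 2: heading=296.1°, groundspeed=158.2 kt
Leg 3: heading=94.7°, groundspeed=51.2 kt
Leg 4: heading=76.2°, groundspeed=52.6 kt

Leg 1: desired track 160.7°; wind correction -30.3° → command heading 130.4°, groundspeed 75.5 kt
Leg 2: desired track 286.4°; wind correction +9.7° → command heading 296.1°, groundspeed 158.2 kt
Leg 3: desired track 102.4°; wind correction -7.7° → command heading 94.7°, groundspeed 51.2 kt
Leg 4: desired track 64.0°; wind correction +12.2° → command heading 76.2°, groundspeed 52.6 kt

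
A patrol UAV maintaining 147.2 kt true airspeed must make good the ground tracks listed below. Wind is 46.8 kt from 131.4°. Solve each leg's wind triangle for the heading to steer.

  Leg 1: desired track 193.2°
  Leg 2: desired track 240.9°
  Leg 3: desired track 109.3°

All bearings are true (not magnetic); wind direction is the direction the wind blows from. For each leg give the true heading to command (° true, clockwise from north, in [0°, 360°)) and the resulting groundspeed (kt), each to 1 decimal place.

Leg 1: heading=176.9°, groundspeed=119.2 kt
Leg 2: heading=223.5°, groundspeed=156.1 kt
Leg 3: heading=116.2°, groundspeed=102.8 kt

Leg 1: desired track 193.2°; wind correction -16.3° → command heading 176.9°, groundspeed 119.2 kt
Leg 2: desired track 240.9°; wind correction -17.4° → command heading 223.5°, groundspeed 156.1 kt
Leg 3: desired track 109.3°; wind correction +6.9° → command heading 116.2°, groundspeed 102.8 kt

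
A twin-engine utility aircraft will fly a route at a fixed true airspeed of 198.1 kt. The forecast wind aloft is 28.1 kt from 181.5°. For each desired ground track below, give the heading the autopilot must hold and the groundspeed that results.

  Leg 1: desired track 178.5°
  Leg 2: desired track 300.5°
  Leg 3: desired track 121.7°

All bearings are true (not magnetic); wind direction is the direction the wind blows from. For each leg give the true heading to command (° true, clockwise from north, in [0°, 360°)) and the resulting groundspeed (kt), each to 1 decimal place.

Leg 1: heading=178.9°, groundspeed=170.0 kt
Leg 2: heading=293.4°, groundspeed=210.2 kt
Leg 3: heading=128.7°, groundspeed=182.5 kt

Leg 1: desired track 178.5°; wind correction +0.4° → command heading 178.9°, groundspeed 170.0 kt
Leg 2: desired track 300.5°; wind correction -7.1° → command heading 293.4°, groundspeed 210.2 kt
Leg 3: desired track 121.7°; wind correction +7.0° → command heading 128.7°, groundspeed 182.5 kt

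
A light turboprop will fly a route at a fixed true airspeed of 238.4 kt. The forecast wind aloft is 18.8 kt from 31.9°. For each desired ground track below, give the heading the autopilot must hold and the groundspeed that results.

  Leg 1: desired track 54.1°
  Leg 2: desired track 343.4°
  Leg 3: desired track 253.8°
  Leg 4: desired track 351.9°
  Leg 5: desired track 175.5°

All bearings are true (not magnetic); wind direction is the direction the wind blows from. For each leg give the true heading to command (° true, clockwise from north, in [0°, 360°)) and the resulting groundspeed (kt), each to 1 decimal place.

Leg 1: heading=52.4°, groundspeed=220.9 kt
Leg 2: heading=346.8°, groundspeed=225.5 kt
Leg 3: heading=256.8°, groundspeed=252.1 kt
Leg 4: heading=354.8°, groundspeed=223.7 kt
Leg 5: heading=172.8°, groundspeed=253.3 kt

Leg 1: desired track 54.1°; wind correction -1.7° → command heading 52.4°, groundspeed 220.9 kt
Leg 2: desired track 343.4°; wind correction +3.4° → command heading 346.8°, groundspeed 225.5 kt
Leg 3: desired track 253.8°; wind correction +3.0° → command heading 256.8°, groundspeed 252.1 kt
Leg 4: desired track 351.9°; wind correction +2.9° → command heading 354.8°, groundspeed 223.7 kt
Leg 5: desired track 175.5°; wind correction -2.7° → command heading 172.8°, groundspeed 253.3 kt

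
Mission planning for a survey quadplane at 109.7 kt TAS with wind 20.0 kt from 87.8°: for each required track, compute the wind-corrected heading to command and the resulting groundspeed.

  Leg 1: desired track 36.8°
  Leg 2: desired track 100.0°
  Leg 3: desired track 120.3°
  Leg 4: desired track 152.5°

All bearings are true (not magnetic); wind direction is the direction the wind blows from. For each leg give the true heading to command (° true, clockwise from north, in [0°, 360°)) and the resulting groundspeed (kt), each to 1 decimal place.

Leg 1: desired track 36.8°; wind correction +8.1° → command heading 44.9°, groundspeed 96.0 kt
Leg 2: desired track 100.0°; wind correction -2.2° → command heading 97.8°, groundspeed 90.1 kt
Leg 3: desired track 120.3°; wind correction -5.6° → command heading 114.7°, groundspeed 92.3 kt
Leg 4: desired track 152.5°; wind correction -9.5° → command heading 143.0°, groundspeed 99.7 kt

Leg 1: heading=44.9°, groundspeed=96.0 kt
Leg 2: heading=97.8°, groundspeed=90.1 kt
Leg 3: heading=114.7°, groundspeed=92.3 kt
Leg 4: heading=143.0°, groundspeed=99.7 kt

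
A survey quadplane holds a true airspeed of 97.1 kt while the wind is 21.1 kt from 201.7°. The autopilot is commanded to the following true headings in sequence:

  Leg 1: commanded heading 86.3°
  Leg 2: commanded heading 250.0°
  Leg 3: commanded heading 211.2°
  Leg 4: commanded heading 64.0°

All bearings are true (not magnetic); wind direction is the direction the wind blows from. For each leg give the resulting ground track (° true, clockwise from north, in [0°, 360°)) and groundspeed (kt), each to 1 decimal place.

Leg 1: heading 86.3°; drift -10.2° → track 76.1°, groundspeed 107.8 kt
Leg 2: heading 250.0°; drift +10.7° → track 260.7°, groundspeed 84.5 kt
Leg 3: heading 211.2°; drift +2.6° → track 213.8°, groundspeed 76.4 kt
Leg 4: heading 64.0°; drift -7.2° → track 56.8°, groundspeed 113.6 kt

Leg 1: track=76.1°, groundspeed=107.8 kt
Leg 2: track=260.7°, groundspeed=84.5 kt
Leg 3: track=213.8°, groundspeed=76.4 kt
Leg 4: track=56.8°, groundspeed=113.6 kt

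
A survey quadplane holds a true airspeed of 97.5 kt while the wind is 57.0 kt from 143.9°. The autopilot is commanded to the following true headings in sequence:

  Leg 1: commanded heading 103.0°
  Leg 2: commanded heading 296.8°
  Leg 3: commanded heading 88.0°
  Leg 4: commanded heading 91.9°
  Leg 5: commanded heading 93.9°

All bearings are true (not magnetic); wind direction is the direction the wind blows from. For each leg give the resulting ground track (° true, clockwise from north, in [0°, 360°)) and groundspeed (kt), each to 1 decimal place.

Leg 1: heading 103.0°; drift -34.4° → track 68.6°, groundspeed 66.0 kt
Leg 2: heading 296.8°; drift +9.9° → track 306.7°, groundspeed 150.5 kt
Leg 3: heading 88.0°; drift -35.8° → track 52.2°, groundspeed 80.8 kt
Leg 4: heading 91.9°; drift -35.7° → track 56.2°, groundspeed 76.9 kt
Leg 5: heading 93.9°; drift -35.7° → track 58.2°, groundspeed 74.9 kt

Leg 1: track=68.6°, groundspeed=66.0 kt
Leg 2: track=306.7°, groundspeed=150.5 kt
Leg 3: track=52.2°, groundspeed=80.8 kt
Leg 4: track=56.2°, groundspeed=76.9 kt
Leg 5: track=58.2°, groundspeed=74.9 kt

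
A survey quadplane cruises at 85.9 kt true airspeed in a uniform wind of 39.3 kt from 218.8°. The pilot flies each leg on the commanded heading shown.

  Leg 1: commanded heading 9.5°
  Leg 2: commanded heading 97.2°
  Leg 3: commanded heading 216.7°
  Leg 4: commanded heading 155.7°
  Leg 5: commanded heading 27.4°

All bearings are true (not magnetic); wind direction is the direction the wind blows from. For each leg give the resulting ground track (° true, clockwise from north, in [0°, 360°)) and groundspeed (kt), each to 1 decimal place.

Leg 1: track=18.6°, groundspeed=121.7 kt
Leg 2: track=79.8°, groundspeed=111.6 kt
Leg 3: track=214.9°, groundspeed=46.6 kt
Leg 4: track=128.5°, groundspeed=76.6 kt
Leg 5: track=31.0°, groundspeed=124.7 kt

Leg 1: heading 9.5°; drift +9.1° → track 18.6°, groundspeed 121.7 kt
Leg 2: heading 97.2°; drift -17.4° → track 79.8°, groundspeed 111.6 kt
Leg 3: heading 216.7°; drift -1.8° → track 214.9°, groundspeed 46.6 kt
Leg 4: heading 155.7°; drift -27.2° → track 128.5°, groundspeed 76.6 kt
Leg 5: heading 27.4°; drift +3.6° → track 31.0°, groundspeed 124.7 kt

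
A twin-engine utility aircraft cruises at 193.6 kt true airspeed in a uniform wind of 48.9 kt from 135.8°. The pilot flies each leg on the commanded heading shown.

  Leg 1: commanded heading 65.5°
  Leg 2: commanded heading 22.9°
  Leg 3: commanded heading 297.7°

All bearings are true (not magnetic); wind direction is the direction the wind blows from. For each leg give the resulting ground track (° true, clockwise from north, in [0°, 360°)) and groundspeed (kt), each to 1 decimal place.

Leg 1: track=50.9°, groundspeed=183.0 kt
Leg 2: track=10.9°, groundspeed=217.3 kt
Leg 3: track=301.3°, groundspeed=240.6 kt

Leg 1: heading 65.5°; drift -14.6° → track 50.9°, groundspeed 183.0 kt
Leg 2: heading 22.9°; drift -12.0° → track 10.9°, groundspeed 217.3 kt
Leg 3: heading 297.7°; drift +3.6° → track 301.3°, groundspeed 240.6 kt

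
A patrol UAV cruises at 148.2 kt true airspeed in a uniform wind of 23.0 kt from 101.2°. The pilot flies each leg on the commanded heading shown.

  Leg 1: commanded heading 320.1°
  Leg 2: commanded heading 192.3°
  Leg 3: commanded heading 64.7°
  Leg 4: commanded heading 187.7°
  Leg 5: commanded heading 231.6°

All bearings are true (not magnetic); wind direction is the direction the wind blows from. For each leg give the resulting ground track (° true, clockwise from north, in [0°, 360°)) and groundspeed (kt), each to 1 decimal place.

Leg 1: heading 320.1°; drift -5.0° → track 315.1°, groundspeed 166.7 kt
Leg 2: heading 192.3°; drift +8.8° → track 201.1°, groundspeed 150.4 kt
Leg 3: heading 64.7°; drift -6.0° → track 58.7°, groundspeed 130.4 kt
Leg 4: heading 187.7°; drift +8.9° → track 196.6°, groundspeed 148.6 kt
Leg 5: heading 231.6°; drift +6.1° → track 237.7°, groundspeed 164.0 kt

Leg 1: track=315.1°, groundspeed=166.7 kt
Leg 2: track=201.1°, groundspeed=150.4 kt
Leg 3: track=58.7°, groundspeed=130.4 kt
Leg 4: track=196.6°, groundspeed=148.6 kt
Leg 5: track=237.7°, groundspeed=164.0 kt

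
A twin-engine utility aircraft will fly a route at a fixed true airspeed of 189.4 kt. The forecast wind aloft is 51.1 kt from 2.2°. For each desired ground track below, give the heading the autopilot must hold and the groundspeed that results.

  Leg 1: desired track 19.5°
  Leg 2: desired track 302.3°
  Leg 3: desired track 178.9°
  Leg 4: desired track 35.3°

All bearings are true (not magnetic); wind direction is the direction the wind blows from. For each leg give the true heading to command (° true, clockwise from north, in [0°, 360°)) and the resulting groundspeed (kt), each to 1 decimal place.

Leg 1: heading=14.9°, groundspeed=140.0 kt
Leg 2: heading=315.8°, groundspeed=158.5 kt
Leg 3: heading=178.0°, groundspeed=240.4 kt
Leg 4: heading=26.8°, groundspeed=144.5 kt

Leg 1: desired track 19.5°; wind correction -4.6° → command heading 14.9°, groundspeed 140.0 kt
Leg 2: desired track 302.3°; wind correction +13.5° → command heading 315.8°, groundspeed 158.5 kt
Leg 3: desired track 178.9°; wind correction -0.9° → command heading 178.0°, groundspeed 240.4 kt
Leg 4: desired track 35.3°; wind correction -8.5° → command heading 26.8°, groundspeed 144.5 kt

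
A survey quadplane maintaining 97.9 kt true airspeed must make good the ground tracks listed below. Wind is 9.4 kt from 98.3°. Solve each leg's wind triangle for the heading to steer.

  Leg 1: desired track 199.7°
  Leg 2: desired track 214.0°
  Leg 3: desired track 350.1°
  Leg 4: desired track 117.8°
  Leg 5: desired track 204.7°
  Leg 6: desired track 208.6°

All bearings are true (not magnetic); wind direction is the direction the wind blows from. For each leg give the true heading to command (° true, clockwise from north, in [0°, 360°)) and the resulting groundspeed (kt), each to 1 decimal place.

Leg 1: desired track 199.7°; wind correction -5.4° → command heading 194.3°, groundspeed 99.3 kt
Leg 2: desired track 214.0°; wind correction -5.0° → command heading 209.0°, groundspeed 101.6 kt
Leg 3: desired track 350.1°; wind correction +5.2° → command heading 355.3°, groundspeed 100.4 kt
Leg 4: desired track 117.8°; wind correction -1.8° → command heading 116.0°, groundspeed 89.0 kt
Leg 5: desired track 204.7°; wind correction -5.3° → command heading 199.4°, groundspeed 100.1 kt
Leg 6: desired track 208.6°; wind correction -5.2° → command heading 203.4°, groundspeed 100.8 kt

Leg 1: heading=194.3°, groundspeed=99.3 kt
Leg 2: heading=209.0°, groundspeed=101.6 kt
Leg 3: heading=355.3°, groundspeed=100.4 kt
Leg 4: heading=116.0°, groundspeed=89.0 kt
Leg 5: heading=199.4°, groundspeed=100.1 kt
Leg 6: heading=203.4°, groundspeed=100.8 kt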